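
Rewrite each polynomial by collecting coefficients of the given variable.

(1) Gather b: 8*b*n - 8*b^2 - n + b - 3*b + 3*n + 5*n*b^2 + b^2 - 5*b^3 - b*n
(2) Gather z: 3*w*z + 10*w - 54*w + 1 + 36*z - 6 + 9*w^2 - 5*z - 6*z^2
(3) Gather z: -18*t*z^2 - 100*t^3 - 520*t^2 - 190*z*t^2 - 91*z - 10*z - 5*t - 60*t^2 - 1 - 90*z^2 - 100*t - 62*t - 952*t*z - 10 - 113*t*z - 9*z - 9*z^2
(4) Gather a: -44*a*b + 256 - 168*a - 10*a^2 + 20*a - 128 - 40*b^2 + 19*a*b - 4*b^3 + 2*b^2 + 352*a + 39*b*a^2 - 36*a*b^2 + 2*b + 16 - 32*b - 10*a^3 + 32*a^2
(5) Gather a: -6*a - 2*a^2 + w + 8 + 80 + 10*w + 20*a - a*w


(1) = -5*b^3 + b^2*(5*n - 7) + b*(7*n - 2) + 2*n
(2) = 9*w^2 - 44*w - 6*z^2 + z*(3*w + 31) - 5
(3) = -100*t^3 - 580*t^2 - 167*t + z^2*(-18*t - 99) + z*(-190*t^2 - 1065*t - 110) - 11
(4) = -10*a^3 + a^2*(39*b + 22) + a*(-36*b^2 - 25*b + 204) - 4*b^3 - 38*b^2 - 30*b + 144
(5) = -2*a^2 + a*(14 - w) + 11*w + 88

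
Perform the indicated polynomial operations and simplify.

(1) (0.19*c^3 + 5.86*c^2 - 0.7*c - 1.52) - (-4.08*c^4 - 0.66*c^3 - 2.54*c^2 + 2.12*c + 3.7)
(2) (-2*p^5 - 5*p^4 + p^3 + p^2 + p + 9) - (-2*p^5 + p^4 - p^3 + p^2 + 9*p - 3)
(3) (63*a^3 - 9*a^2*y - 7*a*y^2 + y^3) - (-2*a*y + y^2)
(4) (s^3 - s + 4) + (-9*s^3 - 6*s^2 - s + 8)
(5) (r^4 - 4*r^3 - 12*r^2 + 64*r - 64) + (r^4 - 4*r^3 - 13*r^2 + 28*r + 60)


(1) = 4.08*c^4 + 0.85*c^3 + 8.4*c^2 - 2.82*c - 5.22
(2) = -6*p^4 + 2*p^3 - 8*p + 12
(3) = 63*a^3 - 9*a^2*y - 7*a*y^2 + 2*a*y + y^3 - y^2
(4) = -8*s^3 - 6*s^2 - 2*s + 12
(5) = 2*r^4 - 8*r^3 - 25*r^2 + 92*r - 4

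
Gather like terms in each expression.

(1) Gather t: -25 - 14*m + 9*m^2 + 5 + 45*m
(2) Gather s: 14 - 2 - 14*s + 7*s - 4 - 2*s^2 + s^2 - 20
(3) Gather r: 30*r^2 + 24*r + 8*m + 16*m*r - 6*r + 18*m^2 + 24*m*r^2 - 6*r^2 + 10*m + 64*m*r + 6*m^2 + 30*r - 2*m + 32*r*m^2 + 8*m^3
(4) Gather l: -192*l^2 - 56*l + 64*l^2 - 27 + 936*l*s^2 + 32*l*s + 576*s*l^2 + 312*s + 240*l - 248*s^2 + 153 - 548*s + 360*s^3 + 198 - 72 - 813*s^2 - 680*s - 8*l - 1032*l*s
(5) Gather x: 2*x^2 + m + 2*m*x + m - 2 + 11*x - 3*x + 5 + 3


(1) = 9*m^2 + 31*m - 20
(2) = -s^2 - 7*s - 12
(3) = 8*m^3 + 24*m^2 + 16*m + r^2*(24*m + 24) + r*(32*m^2 + 80*m + 48)
(4) = l^2*(576*s - 128) + l*(936*s^2 - 1000*s + 176) + 360*s^3 - 1061*s^2 - 916*s + 252
(5) = 2*m + 2*x^2 + x*(2*m + 8) + 6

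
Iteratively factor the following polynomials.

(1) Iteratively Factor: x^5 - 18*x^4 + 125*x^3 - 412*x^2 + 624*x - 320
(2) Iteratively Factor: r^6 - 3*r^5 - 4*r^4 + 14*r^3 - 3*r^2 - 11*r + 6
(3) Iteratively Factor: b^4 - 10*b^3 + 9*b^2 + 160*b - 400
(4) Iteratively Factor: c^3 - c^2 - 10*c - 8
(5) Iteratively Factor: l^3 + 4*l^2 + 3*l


(1) = (x - 1)*(x^4 - 17*x^3 + 108*x^2 - 304*x + 320) = (x - 4)*(x - 1)*(x^3 - 13*x^2 + 56*x - 80) = (x - 5)*(x - 4)*(x - 1)*(x^2 - 8*x + 16) = (x - 5)*(x - 4)^2*(x - 1)*(x - 4)
(2) = (r + 1)*(r^5 - 4*r^4 + 14*r^2 - 17*r + 6) = (r - 1)*(r + 1)*(r^4 - 3*r^3 - 3*r^2 + 11*r - 6) = (r - 1)^2*(r + 1)*(r^3 - 2*r^2 - 5*r + 6) = (r - 1)^2*(r + 1)*(r + 2)*(r^2 - 4*r + 3) = (r - 1)^3*(r + 1)*(r + 2)*(r - 3)
(3) = (b - 5)*(b^3 - 5*b^2 - 16*b + 80) = (b - 5)*(b - 4)*(b^2 - b - 20) = (b - 5)^2*(b - 4)*(b + 4)
(4) = (c + 2)*(c^2 - 3*c - 4) = (c + 1)*(c + 2)*(c - 4)
(5) = (l + 3)*(l^2 + l) = l*(l + 3)*(l + 1)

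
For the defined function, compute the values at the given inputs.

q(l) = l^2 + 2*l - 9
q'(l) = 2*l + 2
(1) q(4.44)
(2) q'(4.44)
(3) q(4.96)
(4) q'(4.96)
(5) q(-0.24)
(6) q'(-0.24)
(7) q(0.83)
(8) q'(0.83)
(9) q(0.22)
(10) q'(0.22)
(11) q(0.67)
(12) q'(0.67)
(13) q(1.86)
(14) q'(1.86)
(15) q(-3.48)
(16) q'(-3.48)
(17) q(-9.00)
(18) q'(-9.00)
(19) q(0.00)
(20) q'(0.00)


(1) = 19.59
(2) = 10.88
(3) = 25.52
(4) = 11.92
(5) = -9.42
(6) = 1.52
(7) = -6.65
(8) = 3.66
(9) = -8.51
(10) = 2.44
(11) = -7.21
(12) = 3.34
(13) = -1.82
(14) = 5.72
(15) = -3.85
(16) = -4.96
(17) = 54.00
(18) = -16.00
(19) = -9.00
(20) = 2.00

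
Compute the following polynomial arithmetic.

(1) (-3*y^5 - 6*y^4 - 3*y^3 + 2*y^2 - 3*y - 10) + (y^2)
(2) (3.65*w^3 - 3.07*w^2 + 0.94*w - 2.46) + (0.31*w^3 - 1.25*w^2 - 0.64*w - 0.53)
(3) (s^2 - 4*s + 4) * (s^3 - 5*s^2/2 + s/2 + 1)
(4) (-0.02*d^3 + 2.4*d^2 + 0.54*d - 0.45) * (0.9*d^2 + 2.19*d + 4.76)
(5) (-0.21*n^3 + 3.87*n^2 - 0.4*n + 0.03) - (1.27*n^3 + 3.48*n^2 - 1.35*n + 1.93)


(1) = -3*y^5 - 6*y^4 - 3*y^3 + 3*y^2 - 3*y - 10
(2) = 3.96*w^3 - 4.32*w^2 + 0.3*w - 2.99
(3) = s^5 - 13*s^4/2 + 29*s^3/2 - 11*s^2 - 2*s + 4
(4) = -0.018*d^5 + 2.1162*d^4 + 5.6468*d^3 + 12.2016*d^2 + 1.5849*d - 2.142
(5) = -1.48*n^3 + 0.39*n^2 + 0.95*n - 1.9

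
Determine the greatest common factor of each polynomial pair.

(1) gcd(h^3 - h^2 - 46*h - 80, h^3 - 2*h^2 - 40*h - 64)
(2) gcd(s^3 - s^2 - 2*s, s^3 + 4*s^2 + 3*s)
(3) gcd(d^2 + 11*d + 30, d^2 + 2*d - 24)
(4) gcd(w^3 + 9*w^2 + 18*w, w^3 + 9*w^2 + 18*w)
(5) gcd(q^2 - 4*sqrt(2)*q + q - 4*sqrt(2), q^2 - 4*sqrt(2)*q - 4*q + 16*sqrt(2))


(1) = h^2 - 6*h - 16
(2) = gcd(s*(s - 2)*(s + 1), s*(s + 1)*(s + 3)) = s^2 + s
(3) = d + 6
(4) = gcd(w*(w + 3)*(w + 6), w*(w + 3)*(w + 6)) = w^3 + 9*w^2 + 18*w
(5) = q - 4*sqrt(2)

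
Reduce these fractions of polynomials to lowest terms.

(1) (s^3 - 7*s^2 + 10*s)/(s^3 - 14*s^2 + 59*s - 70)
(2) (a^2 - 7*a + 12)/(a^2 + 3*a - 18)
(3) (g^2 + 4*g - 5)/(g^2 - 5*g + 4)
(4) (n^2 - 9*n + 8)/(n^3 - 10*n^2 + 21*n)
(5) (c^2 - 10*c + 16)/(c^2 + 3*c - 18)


(1) = s/(s - 7)
(2) = (a - 4)/(a + 6)
(3) = (g + 5)/(g - 4)
(4) = (n^2 - 9*n + 8)/(n^3 - 10*n^2 + 21*n)
(5) = (c^2 - 10*c + 16)/(c^2 + 3*c - 18)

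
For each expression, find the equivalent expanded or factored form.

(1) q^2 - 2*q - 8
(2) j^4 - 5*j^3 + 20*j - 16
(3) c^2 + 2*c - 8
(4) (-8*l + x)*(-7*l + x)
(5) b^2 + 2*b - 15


(1) = (q - 4)*(q + 2)
(2) = (j - 4)*(j - 2)*(j - 1)*(j + 2)
(3) = (c - 2)*(c + 4)
(4) = 56*l^2 - 15*l*x + x^2
(5) = (b - 3)*(b + 5)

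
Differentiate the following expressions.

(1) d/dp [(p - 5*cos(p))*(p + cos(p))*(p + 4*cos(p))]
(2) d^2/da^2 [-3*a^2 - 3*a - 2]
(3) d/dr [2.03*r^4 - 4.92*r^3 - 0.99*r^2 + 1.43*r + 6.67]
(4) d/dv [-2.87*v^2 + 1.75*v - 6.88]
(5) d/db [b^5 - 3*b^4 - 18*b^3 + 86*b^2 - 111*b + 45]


(1) = 3*p^2 + 21*p*sin(2*p) + 60*sin(p)*cos(p)^2 - 21*cos(p)^2
(2) = -6
(3) = 8.12*r^3 - 14.76*r^2 - 1.98*r + 1.43
(4) = 1.75 - 5.74*v
(5) = 5*b^4 - 12*b^3 - 54*b^2 + 172*b - 111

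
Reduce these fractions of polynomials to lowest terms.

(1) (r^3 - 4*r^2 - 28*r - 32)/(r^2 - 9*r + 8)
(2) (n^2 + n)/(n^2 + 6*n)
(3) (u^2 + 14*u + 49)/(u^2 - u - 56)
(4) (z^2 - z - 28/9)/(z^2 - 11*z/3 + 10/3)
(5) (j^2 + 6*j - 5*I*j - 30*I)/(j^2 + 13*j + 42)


(1) = (r^2 + 4*r + 4)/(r - 1)
(2) = (n + 1)/(n + 6)
(3) = (u + 7)/(u - 8)
(4) = (9*z^2 - 9*z - 28)/(9*z^2 - 33*z + 30)
(5) = (j - 5*I)/(j + 7)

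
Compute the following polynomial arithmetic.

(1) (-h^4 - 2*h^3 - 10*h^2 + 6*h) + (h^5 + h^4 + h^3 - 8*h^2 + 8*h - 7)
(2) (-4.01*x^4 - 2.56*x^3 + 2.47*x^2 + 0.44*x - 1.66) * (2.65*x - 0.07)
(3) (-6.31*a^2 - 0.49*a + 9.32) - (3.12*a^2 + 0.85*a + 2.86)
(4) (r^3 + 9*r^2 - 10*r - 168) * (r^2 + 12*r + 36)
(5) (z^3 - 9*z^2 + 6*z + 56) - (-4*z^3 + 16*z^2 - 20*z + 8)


(1) = h^5 - h^3 - 18*h^2 + 14*h - 7
(2) = -10.6265*x^5 - 6.5033*x^4 + 6.7247*x^3 + 0.9931*x^2 - 4.4298*x + 0.1162
(3) = -9.43*a^2 - 1.34*a + 6.46
(4) = r^5 + 21*r^4 + 134*r^3 + 36*r^2 - 2376*r - 6048
(5) = 5*z^3 - 25*z^2 + 26*z + 48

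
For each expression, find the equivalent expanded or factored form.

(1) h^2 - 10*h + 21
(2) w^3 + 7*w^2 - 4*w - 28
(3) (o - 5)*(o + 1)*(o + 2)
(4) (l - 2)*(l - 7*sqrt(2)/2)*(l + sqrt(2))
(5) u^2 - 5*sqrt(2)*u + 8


(1) = (h - 7)*(h - 3)
(2) = (w - 2)*(w + 2)*(w + 7)
(3) = o^3 - 2*o^2 - 13*o - 10
(4) = l^3 - 5*sqrt(2)*l^2/2 - 2*l^2 - 7*l + 5*sqrt(2)*l + 14
(5) = (u - 4*sqrt(2))*(u - sqrt(2))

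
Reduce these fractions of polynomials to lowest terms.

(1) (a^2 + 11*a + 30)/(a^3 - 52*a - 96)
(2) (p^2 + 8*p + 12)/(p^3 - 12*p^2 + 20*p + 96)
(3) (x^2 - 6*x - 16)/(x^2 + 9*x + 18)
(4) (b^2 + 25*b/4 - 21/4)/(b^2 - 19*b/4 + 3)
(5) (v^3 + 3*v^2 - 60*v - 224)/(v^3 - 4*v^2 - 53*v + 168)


(1) = (a + 5)/(a^2 - 6*a - 16)
(2) = (p + 6)/(p^2 - 14*p + 48)
(3) = (x^2 - 6*x - 16)/(x^2 + 9*x + 18)
(4) = (b + 7)/(b - 4)
(5) = (v + 4)/(v - 3)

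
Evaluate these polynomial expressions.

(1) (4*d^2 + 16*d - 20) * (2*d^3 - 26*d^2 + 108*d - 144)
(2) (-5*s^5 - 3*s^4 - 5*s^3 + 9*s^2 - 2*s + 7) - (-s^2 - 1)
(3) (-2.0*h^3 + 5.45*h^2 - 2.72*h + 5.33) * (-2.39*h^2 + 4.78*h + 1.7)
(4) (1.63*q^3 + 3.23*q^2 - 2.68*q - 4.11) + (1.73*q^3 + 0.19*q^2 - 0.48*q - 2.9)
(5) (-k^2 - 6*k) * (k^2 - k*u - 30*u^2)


(1) = 8*d^5 - 72*d^4 - 24*d^3 + 1672*d^2 - 4464*d + 2880
(2) = -5*s^5 - 3*s^4 - 5*s^3 + 10*s^2 - 2*s + 8
(3) = 4.78*h^5 - 22.5855*h^4 + 29.1518*h^3 - 16.4753*h^2 + 20.8534*h + 9.061
(4) = 3.36*q^3 + 3.42*q^2 - 3.16*q - 7.01
(5) = -k^4 + k^3*u - 6*k^3 + 30*k^2*u^2 + 6*k^2*u + 180*k*u^2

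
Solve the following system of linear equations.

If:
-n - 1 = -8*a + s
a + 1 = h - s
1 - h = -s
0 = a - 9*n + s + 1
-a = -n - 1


Then:
No Solution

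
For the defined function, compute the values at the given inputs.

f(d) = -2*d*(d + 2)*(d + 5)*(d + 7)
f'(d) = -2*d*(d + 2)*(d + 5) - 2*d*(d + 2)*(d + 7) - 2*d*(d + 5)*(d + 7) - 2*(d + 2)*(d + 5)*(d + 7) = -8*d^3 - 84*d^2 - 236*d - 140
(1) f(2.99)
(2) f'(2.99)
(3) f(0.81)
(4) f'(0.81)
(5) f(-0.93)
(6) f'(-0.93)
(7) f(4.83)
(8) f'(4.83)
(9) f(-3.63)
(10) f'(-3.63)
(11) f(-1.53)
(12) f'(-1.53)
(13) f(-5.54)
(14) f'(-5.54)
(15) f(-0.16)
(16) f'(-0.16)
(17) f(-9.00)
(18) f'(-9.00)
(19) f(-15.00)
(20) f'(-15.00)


(1) = -2381.85
(2) = -1810.46
(3) = -206.56
(4) = -390.52
(5) = 49.17
(6) = 13.26
(7) = -7672.49
(8) = -4140.94
(9) = -54.64
(10) = -7.52
(11) = 27.30
(12) = 53.10
(13) = 30.92
(14) = -50.40
(15) = 19.49
(16) = -104.36
(17) = -1008.00
(18) = 1012.00
(19) = -31200.00
(20) = 11500.00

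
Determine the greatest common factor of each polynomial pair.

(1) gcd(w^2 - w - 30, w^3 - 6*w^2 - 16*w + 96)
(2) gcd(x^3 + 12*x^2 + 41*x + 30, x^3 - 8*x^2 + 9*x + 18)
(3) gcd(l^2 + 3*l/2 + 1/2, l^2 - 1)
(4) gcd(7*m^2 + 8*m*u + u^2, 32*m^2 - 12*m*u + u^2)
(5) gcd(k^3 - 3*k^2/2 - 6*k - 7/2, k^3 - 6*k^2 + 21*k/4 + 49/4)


(1) = gcd((w - 6)*(w + 5), (w - 6)*(w - 4)*(w + 4)) = w - 6
(2) = gcd((x + 1)*(x + 5)*(x + 6), (x - 6)*(x - 3)*(x + 1)) = x + 1
(3) = l + 1
(4) = gcd((m + u)*(7*m + u), (-8*m + u)*(-4*m + u)) = 1
(5) = k^2 - 5*k/2 - 7/2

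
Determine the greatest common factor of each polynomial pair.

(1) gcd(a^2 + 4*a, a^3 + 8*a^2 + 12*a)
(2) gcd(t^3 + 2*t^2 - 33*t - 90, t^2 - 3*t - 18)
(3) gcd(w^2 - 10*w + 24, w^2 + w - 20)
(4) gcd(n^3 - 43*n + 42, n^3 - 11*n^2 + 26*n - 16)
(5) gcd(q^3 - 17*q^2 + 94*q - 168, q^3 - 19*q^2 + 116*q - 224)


(1) = gcd(a*(a + 4), a*(a + 2)*(a + 6)) = a
(2) = t^2 - 3*t - 18
(3) = gcd((w - 6)*(w - 4), (w - 4)*(w + 5)) = w - 4
(4) = gcd((n - 6)*(n - 1)*(n + 7), (n - 8)*(n - 2)*(n - 1)) = n - 1
(5) = gcd((q - 7)*(q - 6)*(q - 4), (q - 8)*(q - 7)*(q - 4)) = q^2 - 11*q + 28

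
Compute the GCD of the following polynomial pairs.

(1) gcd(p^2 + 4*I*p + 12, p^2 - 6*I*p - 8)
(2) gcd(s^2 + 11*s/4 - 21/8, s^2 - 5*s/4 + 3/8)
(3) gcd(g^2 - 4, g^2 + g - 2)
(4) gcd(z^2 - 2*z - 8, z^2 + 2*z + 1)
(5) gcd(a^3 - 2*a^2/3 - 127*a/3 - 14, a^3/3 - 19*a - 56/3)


(1) = gcd((p - 2*I)*(p + 6*I), (p - 4*I)*(p - 2*I)) = p - 2*I
(2) = s - 3/4
(3) = g + 2
(4) = 1
(5) = 1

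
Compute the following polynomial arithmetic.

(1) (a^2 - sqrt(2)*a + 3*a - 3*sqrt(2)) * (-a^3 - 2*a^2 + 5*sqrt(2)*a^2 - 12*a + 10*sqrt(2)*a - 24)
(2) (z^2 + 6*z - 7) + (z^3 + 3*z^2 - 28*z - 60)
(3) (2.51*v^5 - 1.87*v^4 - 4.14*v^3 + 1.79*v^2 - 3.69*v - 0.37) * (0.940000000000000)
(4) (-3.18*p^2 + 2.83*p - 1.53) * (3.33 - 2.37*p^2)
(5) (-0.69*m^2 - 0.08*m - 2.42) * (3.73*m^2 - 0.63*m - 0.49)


(1) = -a^5 - 5*a^4 + 6*sqrt(2)*a^4 - 28*a^3 + 30*sqrt(2)*a^3 - 110*a^2 + 48*sqrt(2)*a^2 - 132*a + 60*sqrt(2)*a + 72*sqrt(2)
(2) = z^3 + 4*z^2 - 22*z - 67
(3) = 2.3594*v^5 - 1.7578*v^4 - 3.8916*v^3 + 1.6826*v^2 - 3.4686*v - 0.3478
(4) = 7.5366*p^4 - 6.7071*p^3 - 6.9633*p^2 + 9.4239*p - 5.0949
(5) = -2.5737*m^4 + 0.1363*m^3 - 8.6381*m^2 + 1.5638*m + 1.1858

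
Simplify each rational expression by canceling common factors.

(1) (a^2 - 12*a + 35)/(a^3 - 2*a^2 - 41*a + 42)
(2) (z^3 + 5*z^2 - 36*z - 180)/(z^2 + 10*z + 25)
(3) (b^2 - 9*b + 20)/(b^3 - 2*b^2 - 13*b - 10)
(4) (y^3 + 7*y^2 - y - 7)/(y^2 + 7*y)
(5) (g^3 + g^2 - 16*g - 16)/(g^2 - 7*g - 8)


(1) = (a - 5)/(a^2 + 5*a - 6)
(2) = (z^2 - 36)/(z + 5)
(3) = (b - 4)/(b^2 + 3*b + 2)
(4) = (y^2 - 1)/y
(5) = (g^2 - 16)/(g - 8)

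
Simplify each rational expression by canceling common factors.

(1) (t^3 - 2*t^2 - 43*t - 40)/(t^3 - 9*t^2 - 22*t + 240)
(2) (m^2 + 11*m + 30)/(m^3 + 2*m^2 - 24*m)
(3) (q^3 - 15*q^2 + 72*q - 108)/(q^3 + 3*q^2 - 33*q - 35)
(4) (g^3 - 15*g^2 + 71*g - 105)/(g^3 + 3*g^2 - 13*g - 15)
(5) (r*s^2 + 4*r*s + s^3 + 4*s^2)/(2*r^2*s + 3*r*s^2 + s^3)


(1) = (t + 1)/(t - 6)
(2) = (m + 5)/(m^2 - 4*m)
(3) = (q^3 - 15*q^2 + 72*q - 108)/(q^3 + 3*q^2 - 33*q - 35)
(4) = (g^2 - 12*g + 35)/(g^2 + 6*g + 5)
(5) = (s + 4)/(2*r + s)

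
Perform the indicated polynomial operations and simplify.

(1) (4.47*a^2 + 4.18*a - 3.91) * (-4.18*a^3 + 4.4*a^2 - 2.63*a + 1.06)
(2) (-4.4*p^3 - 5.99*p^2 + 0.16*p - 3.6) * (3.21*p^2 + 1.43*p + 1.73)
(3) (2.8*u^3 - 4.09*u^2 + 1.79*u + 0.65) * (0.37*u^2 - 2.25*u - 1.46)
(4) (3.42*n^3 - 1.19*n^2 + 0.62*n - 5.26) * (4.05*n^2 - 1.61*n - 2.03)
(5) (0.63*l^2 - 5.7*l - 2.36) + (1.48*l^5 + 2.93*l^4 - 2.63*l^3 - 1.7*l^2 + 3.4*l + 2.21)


(1) = -18.6846*a^5 + 2.1956*a^4 + 22.9797*a^3 - 23.4592*a^2 + 14.7141*a - 4.1446
(2) = -14.124*p^5 - 25.5199*p^4 - 15.6641*p^3 - 21.6899*p^2 - 4.8712*p - 6.228
(3) = 1.036*u^5 - 7.8133*u^4 + 5.7768*u^3 + 2.1844*u^2 - 4.0759*u - 0.949
(4) = 13.851*n^5 - 10.3257*n^4 - 2.5157*n^3 - 19.8855*n^2 + 7.21*n + 10.6778
(5) = 1.48*l^5 + 2.93*l^4 - 2.63*l^3 - 1.07*l^2 - 2.3*l - 0.15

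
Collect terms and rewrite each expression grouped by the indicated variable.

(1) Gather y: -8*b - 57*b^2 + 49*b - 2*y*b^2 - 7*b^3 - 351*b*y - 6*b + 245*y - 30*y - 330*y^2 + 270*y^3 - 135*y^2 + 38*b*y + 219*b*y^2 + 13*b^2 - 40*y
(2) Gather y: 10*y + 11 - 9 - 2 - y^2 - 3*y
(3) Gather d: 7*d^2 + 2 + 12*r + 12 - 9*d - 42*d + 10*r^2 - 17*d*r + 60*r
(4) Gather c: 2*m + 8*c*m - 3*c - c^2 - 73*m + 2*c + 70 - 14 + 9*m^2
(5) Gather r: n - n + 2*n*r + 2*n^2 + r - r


(1) = -7*b^3 - 44*b^2 + 35*b + 270*y^3 + y^2*(219*b - 465) + y*(-2*b^2 - 313*b + 175)
(2) = -y^2 + 7*y
(3) = 7*d^2 + d*(-17*r - 51) + 10*r^2 + 72*r + 14
(4) = -c^2 + c*(8*m - 1) + 9*m^2 - 71*m + 56
(5) = 2*n^2 + 2*n*r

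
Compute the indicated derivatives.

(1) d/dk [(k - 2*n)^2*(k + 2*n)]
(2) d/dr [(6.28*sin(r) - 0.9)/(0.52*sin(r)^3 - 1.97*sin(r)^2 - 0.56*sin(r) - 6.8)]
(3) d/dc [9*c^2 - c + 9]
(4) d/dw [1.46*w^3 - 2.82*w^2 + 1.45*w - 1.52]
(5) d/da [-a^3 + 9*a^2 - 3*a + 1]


(1) = (k - 2*n)*(3*k + 2*n)
(2) = (-6.5312*sin(r)^3 + 13.7756*sin(r)^2 - 3.546*sin(r) - 43.208)*cos(r)/(0.2704*sin(r)^6 - 2.0488*sin(r)^5 + 3.2985*sin(r)^4 - 4.8656*sin(r)^3 + 27.1056*sin(r)^2 + 7.616*sin(r) + 46.24)
(3) = 18*c - 1
(4) = 4.38*w^2 - 5.64*w + 1.45
(5) = -3*a^2 + 18*a - 3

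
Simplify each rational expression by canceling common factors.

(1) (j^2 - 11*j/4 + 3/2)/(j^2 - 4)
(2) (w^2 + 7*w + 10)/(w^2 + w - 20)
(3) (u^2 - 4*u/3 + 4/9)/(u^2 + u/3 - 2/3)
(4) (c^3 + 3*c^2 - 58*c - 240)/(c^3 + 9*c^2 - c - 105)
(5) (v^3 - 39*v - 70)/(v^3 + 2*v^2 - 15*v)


(1) = (4*j - 3)/(4*j + 8)
(2) = (w + 2)/(w - 4)
(3) = (3*u - 2)/(3*u + 3)
(4) = (c^2 - 2*c - 48)/(c^2 + 4*c - 21)
(5) = (v^2 - 5*v - 14)/(v^2 - 3*v)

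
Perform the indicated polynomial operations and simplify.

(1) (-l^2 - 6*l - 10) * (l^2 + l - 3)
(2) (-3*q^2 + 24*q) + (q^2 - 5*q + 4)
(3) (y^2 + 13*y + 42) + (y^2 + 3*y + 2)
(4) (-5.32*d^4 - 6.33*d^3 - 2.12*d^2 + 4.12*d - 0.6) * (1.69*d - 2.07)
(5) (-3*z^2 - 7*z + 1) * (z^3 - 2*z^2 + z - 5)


(1) = -l^4 - 7*l^3 - 13*l^2 + 8*l + 30
(2) = -2*q^2 + 19*q + 4
(3) = 2*y^2 + 16*y + 44
(4) = -8.9908*d^5 + 0.3147*d^4 + 9.5203*d^3 + 11.3512*d^2 - 9.5424*d + 1.242
(5) = -3*z^5 - z^4 + 12*z^3 + 6*z^2 + 36*z - 5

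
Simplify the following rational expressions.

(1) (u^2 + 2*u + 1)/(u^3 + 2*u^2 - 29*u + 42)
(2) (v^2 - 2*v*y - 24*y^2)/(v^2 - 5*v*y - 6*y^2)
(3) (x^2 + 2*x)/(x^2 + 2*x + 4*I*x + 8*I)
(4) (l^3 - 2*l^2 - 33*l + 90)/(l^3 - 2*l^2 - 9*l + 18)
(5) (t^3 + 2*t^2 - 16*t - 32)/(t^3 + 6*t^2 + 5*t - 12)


(1) = (u^2 + 2*u + 1)/(u^3 + 2*u^2 - 29*u + 42)
(2) = (v + 4*y)/(v + y)
(3) = x/(x + 4*I)
(4) = (l^2 + l - 30)/(l^2 + l - 6)
(5) = (t^2 - 2*t - 8)/(t^2 + 2*t - 3)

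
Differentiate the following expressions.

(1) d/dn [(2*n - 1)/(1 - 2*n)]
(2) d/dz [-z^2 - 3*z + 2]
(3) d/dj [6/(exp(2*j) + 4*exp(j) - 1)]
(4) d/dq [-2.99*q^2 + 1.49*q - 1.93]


(1) = 0
(2) = -2*z - 3
(3) = 12*(-exp(j) - 2)*exp(j)/(exp(2*j) + 4*exp(j) - 1)^2
(4) = 1.49 - 5.98*q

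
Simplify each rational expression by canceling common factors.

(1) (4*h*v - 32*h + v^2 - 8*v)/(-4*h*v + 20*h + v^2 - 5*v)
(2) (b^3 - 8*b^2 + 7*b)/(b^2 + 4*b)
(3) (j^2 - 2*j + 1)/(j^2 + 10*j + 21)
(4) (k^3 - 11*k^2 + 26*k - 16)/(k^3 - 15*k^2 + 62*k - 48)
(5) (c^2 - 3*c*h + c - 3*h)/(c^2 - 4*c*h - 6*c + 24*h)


(1) = (4*h*v - 32*h + v^2 - 8*v)/(-4*h*v + 20*h + v^2 - 5*v)
(2) = (b^2 - 8*b + 7)/(b + 4)
(3) = (j^2 - 2*j + 1)/(j^2 + 10*j + 21)
(4) = (k - 2)/(k - 6)
(5) = (c^2 - 3*c*h + c - 3*h)/(c^2 - 4*c*h - 6*c + 24*h)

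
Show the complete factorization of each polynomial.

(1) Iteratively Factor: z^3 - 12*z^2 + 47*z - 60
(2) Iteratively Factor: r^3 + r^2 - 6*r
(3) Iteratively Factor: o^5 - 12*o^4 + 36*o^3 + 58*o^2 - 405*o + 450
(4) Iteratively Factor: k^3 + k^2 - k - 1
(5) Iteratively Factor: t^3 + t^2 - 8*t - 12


(1) = (z - 4)*(z^2 - 8*z + 15) = (z - 5)*(z - 4)*(z - 3)
(2) = (r - 2)*(r^2 + 3*r) = r*(r - 2)*(r + 3)
(3) = (o + 3)*(o^4 - 15*o^3 + 81*o^2 - 185*o + 150) = (o - 3)*(o + 3)*(o^3 - 12*o^2 + 45*o - 50) = (o - 5)*(o - 3)*(o + 3)*(o^2 - 7*o + 10) = (o - 5)*(o - 3)*(o - 2)*(o + 3)*(o - 5)
(4) = (k - 1)*(k^2 + 2*k + 1) = (k - 1)*(k + 1)*(k + 1)
(5) = (t + 2)*(t^2 - t - 6) = (t - 3)*(t + 2)*(t + 2)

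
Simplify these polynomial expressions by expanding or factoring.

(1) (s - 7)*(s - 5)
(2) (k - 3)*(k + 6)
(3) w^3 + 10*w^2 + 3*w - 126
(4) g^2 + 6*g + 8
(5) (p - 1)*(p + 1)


(1) = s^2 - 12*s + 35
(2) = k^2 + 3*k - 18
(3) = (w - 3)*(w + 6)*(w + 7)
(4) = (g + 2)*(g + 4)
(5) = p^2 - 1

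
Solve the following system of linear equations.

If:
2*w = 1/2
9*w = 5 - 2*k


Then:
k = 11/8
w = 1/4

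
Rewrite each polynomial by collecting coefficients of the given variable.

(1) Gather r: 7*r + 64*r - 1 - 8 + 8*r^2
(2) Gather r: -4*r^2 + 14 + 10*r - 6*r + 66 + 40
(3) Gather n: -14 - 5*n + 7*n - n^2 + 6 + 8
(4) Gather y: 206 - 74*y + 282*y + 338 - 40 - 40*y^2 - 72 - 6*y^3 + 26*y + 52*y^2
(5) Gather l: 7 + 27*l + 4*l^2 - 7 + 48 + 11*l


(1) = 8*r^2 + 71*r - 9
(2) = -4*r^2 + 4*r + 120
(3) = -n^2 + 2*n
(4) = -6*y^3 + 12*y^2 + 234*y + 432
(5) = 4*l^2 + 38*l + 48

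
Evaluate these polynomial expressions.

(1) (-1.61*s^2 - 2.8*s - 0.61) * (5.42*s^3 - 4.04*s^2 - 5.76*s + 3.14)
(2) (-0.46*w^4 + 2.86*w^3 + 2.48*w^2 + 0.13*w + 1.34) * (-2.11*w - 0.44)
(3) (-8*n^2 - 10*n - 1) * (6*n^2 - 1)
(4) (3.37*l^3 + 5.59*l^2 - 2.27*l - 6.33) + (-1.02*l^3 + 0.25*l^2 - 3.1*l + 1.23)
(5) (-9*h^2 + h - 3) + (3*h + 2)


(1) = -8.7262*s^5 - 8.6716*s^4 + 17.2794*s^3 + 13.537*s^2 - 5.2784*s - 1.9154
(2) = 0.9706*w^5 - 5.8322*w^4 - 6.4912*w^3 - 1.3655*w^2 - 2.8846*w - 0.5896
(3) = -48*n^4 - 60*n^3 + 2*n^2 + 10*n + 1
(4) = 2.35*l^3 + 5.84*l^2 - 5.37*l - 5.1
(5) = -9*h^2 + 4*h - 1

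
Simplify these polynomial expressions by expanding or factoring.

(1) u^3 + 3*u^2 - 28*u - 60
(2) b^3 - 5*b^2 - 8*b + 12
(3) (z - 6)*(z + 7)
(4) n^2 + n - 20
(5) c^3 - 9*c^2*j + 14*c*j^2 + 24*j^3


(1) = (u - 5)*(u + 2)*(u + 6)
(2) = (b - 6)*(b - 1)*(b + 2)
(3) = z^2 + z - 42
(4) = (n - 4)*(n + 5)
(5) = (c - 6*j)*(c - 4*j)*(c + j)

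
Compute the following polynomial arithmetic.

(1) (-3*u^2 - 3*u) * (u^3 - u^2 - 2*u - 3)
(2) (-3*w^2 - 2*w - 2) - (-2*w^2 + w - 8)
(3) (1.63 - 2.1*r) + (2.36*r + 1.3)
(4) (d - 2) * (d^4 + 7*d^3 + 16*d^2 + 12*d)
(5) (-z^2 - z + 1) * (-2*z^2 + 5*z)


(1) = -3*u^5 + 9*u^3 + 15*u^2 + 9*u
(2) = -w^2 - 3*w + 6
(3) = 0.26*r + 2.93
(4) = d^5 + 5*d^4 + 2*d^3 - 20*d^2 - 24*d
(5) = 2*z^4 - 3*z^3 - 7*z^2 + 5*z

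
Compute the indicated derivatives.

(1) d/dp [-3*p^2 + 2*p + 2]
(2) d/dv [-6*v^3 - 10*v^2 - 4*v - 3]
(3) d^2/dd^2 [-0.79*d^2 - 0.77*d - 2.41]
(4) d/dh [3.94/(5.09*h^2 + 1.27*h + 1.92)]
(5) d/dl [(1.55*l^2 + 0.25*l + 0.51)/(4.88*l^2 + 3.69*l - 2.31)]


(1) = 2 - 6*p
(2) = -18*v^2 - 20*v - 4
(3) = -1.58000000000000
(4) = (-40.1092*h - 5.0038)/(5.09*h^2 + 1.27*h + 1.92)^2
(5) = (4.4995*l^2 - 12.1386*l - 2.4594)/(23.8144*l^4 + 36.0144*l^3 - 8.9295*l^2 - 17.0478*l + 5.3361)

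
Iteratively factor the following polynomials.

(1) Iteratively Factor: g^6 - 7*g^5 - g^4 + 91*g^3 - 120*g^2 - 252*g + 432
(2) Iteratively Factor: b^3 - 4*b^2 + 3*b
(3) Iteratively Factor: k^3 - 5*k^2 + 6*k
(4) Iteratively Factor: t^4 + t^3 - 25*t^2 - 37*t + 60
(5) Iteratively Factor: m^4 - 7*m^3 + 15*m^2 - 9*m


(1) = (g + 2)*(g^5 - 9*g^4 + 17*g^3 + 57*g^2 - 234*g + 216) = (g - 3)*(g + 2)*(g^4 - 6*g^3 - g^2 + 54*g - 72) = (g - 3)*(g + 2)*(g + 3)*(g^3 - 9*g^2 + 26*g - 24) = (g - 4)*(g - 3)*(g + 2)*(g + 3)*(g^2 - 5*g + 6) = (g - 4)*(g - 3)*(g - 2)*(g + 2)*(g + 3)*(g - 3)
(2) = (b - 1)*(b^2 - 3*b) = b*(b - 1)*(b - 3)
(3) = (k - 3)*(k^2 - 2*k) = k*(k - 3)*(k - 2)
(4) = (t - 1)*(t^3 + 2*t^2 - 23*t - 60) = (t - 5)*(t - 1)*(t^2 + 7*t + 12) = (t - 5)*(t - 1)*(t + 3)*(t + 4)
(5) = (m - 3)*(m^3 - 4*m^2 + 3*m) = (m - 3)*(m - 1)*(m^2 - 3*m) = (m - 3)^2*(m - 1)*(m)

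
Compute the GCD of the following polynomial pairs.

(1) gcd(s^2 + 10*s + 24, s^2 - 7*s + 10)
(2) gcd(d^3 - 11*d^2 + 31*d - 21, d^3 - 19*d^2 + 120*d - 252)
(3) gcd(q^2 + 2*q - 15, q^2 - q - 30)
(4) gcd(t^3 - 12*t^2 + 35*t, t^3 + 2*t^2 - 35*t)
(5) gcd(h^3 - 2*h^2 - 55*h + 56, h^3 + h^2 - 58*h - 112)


(1) = 1
(2) = d - 7
(3) = q + 5
(4) = gcd(t*(t - 7)*(t - 5), t*(t - 5)*(t + 7)) = t^2 - 5*t
(5) = gcd((h - 8)*(h - 1)*(h + 7), (h - 8)*(h + 2)*(h + 7)) = h^2 - h - 56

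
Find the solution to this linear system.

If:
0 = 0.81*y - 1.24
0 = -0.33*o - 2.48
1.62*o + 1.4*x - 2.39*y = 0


Then:
o = -7.52
x = 11.31
y = 1.53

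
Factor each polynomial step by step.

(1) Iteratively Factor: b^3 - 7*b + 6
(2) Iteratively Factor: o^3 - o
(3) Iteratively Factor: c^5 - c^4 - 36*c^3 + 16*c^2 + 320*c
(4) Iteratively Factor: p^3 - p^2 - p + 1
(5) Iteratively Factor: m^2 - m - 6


(1) = (b - 2)*(b^2 + 2*b - 3) = (b - 2)*(b - 1)*(b + 3)
(2) = (o)*(o^2 - 1) = o*(o - 1)*(o + 1)
(3) = (c - 4)*(c^4 + 3*c^3 - 24*c^2 - 80*c) = (c - 5)*(c - 4)*(c^3 + 8*c^2 + 16*c) = (c - 5)*(c - 4)*(c + 4)*(c^2 + 4*c) = (c - 5)*(c - 4)*(c + 4)^2*(c)
(4) = (p - 1)*(p^2 - 1) = (p - 1)^2*(p + 1)
(5) = (m + 2)*(m - 3)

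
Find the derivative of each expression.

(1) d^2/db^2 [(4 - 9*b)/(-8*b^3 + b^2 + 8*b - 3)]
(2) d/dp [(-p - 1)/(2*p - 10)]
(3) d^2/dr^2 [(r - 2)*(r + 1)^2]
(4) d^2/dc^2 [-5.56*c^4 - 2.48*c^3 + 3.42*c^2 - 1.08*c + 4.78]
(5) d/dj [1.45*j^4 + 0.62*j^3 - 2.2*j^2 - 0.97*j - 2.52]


(1) = 2*(4*(9*b - 4)*(-12*b^2 + b + 4)^2 + (-216*b^2 + 18*b - (9*b - 4)*(24*b - 1) + 72)*(8*b^3 - b^2 - 8*b + 3))/(8*b^3 - b^2 - 8*b + 3)^3
(2) = 3/(p^2 - 10*p + 25)
(3) = 6*r
(4) = -66.72*c^2 - 14.88*c + 6.84
(5) = 5.8*j^3 + 1.86*j^2 - 4.4*j - 0.97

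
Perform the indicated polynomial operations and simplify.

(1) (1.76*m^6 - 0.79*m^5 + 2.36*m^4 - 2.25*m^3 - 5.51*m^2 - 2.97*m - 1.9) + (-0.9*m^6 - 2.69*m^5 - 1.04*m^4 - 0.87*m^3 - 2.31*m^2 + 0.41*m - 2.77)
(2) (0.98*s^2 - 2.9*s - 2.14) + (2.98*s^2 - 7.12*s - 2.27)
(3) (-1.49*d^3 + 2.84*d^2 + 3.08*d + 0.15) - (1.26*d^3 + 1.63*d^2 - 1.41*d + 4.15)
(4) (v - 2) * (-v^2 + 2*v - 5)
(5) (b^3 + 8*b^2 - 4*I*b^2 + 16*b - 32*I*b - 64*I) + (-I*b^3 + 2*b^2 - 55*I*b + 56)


(1) = 0.86*m^6 - 3.48*m^5 + 1.32*m^4 - 3.12*m^3 - 7.82*m^2 - 2.56*m - 4.67
(2) = 3.96*s^2 - 10.02*s - 4.41
(3) = -2.75*d^3 + 1.21*d^2 + 4.49*d - 4.0
(4) = -v^3 + 4*v^2 - 9*v + 10
(5) = b^3 - I*b^3 + 10*b^2 - 4*I*b^2 + 16*b - 87*I*b + 56 - 64*I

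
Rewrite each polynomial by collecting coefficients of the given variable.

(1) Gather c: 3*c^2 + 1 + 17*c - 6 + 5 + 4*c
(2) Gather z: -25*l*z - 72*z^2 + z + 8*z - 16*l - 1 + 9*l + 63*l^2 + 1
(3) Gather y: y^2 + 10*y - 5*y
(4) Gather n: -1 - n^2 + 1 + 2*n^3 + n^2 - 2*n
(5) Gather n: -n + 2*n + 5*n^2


(1) = 3*c^2 + 21*c
(2) = 63*l^2 - 7*l - 72*z^2 + z*(9 - 25*l)
(3) = y^2 + 5*y
(4) = 2*n^3 - 2*n
(5) = 5*n^2 + n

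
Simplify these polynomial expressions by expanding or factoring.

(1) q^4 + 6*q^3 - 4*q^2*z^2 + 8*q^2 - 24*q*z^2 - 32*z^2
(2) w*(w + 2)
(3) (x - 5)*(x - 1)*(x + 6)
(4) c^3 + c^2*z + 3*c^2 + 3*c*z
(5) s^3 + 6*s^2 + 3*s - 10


(1) = (q + 2)*(q + 4)*(q - 2*z)*(q + 2*z)
(2) = w^2 + 2*w
(3) = x^3 - 31*x + 30
(4) = c*(c + 3)*(c + z)
(5) = (s - 1)*(s + 2)*(s + 5)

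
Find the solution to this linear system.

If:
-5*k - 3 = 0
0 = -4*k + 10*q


Then:
k = -3/5
q = -6/25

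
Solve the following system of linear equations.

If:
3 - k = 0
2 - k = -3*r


Then:
k = 3
r = 1/3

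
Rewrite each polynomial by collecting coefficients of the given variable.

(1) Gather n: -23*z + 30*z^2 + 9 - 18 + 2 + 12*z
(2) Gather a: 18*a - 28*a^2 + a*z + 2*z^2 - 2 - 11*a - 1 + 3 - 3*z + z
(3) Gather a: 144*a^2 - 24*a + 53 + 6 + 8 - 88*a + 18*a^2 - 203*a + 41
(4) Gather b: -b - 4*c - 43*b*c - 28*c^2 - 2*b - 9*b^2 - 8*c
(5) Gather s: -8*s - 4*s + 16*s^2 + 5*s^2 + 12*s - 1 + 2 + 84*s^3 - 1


(1) = 30*z^2 - 11*z - 7
(2) = -28*a^2 + a*(z + 7) + 2*z^2 - 2*z
(3) = 162*a^2 - 315*a + 108
(4) = -9*b^2 + b*(-43*c - 3) - 28*c^2 - 12*c
(5) = 84*s^3 + 21*s^2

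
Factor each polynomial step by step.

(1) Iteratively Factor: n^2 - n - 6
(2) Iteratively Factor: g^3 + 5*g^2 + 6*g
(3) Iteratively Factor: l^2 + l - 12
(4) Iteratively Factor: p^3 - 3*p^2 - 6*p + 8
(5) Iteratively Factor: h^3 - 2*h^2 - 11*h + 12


(1) = (n + 2)*(n - 3)
(2) = (g + 3)*(g^2 + 2*g) = g*(g + 3)*(g + 2)
(3) = (l + 4)*(l - 3)
(4) = (p - 4)*(p^2 + p - 2) = (p - 4)*(p + 2)*(p - 1)
(5) = (h - 1)*(h^2 - h - 12) = (h - 4)*(h - 1)*(h + 3)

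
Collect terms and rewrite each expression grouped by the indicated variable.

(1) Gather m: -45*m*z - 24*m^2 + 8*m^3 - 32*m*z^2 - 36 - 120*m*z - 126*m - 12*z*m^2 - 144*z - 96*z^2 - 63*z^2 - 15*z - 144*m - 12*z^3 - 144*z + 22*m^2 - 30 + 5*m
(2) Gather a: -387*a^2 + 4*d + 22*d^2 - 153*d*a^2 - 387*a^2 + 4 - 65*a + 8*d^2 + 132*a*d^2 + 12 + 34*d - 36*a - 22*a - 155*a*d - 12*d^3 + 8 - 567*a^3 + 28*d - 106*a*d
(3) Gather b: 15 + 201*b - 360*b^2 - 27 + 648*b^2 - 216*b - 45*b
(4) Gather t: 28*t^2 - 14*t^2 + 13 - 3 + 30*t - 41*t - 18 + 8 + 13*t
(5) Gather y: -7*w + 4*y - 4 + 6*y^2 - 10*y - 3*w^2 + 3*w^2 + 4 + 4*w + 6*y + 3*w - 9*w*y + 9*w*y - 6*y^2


(1) = 8*m^3 + m^2*(-12*z - 2) + m*(-32*z^2 - 165*z - 265) - 12*z^3 - 159*z^2 - 303*z - 66
(2) = -567*a^3 + a^2*(-153*d - 774) + a*(132*d^2 - 261*d - 123) - 12*d^3 + 30*d^2 + 66*d + 24
(3) = 288*b^2 - 60*b - 12
(4) = 14*t^2 + 2*t
(5) = 0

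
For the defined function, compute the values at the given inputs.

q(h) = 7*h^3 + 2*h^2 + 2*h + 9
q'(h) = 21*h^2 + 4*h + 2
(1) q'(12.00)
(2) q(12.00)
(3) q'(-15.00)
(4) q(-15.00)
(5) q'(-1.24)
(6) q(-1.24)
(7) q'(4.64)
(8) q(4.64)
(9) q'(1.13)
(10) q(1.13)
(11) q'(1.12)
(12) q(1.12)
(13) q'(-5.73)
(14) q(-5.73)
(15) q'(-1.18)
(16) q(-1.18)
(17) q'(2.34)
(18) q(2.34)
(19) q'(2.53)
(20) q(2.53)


(1) = 3074.00
(2) = 12417.00
(3) = 4667.00
(4) = -23196.00
(5) = 29.33
(6) = -3.75
(7) = 472.68
(8) = 760.62
(9) = 33.33
(10) = 23.91
(11) = 32.82
(12) = 23.58
(13) = 668.57
(14) = -1253.72
(15) = 26.52
(16) = -2.08
(17) = 126.35
(18) = 114.32
(19) = 146.54
(20) = 140.22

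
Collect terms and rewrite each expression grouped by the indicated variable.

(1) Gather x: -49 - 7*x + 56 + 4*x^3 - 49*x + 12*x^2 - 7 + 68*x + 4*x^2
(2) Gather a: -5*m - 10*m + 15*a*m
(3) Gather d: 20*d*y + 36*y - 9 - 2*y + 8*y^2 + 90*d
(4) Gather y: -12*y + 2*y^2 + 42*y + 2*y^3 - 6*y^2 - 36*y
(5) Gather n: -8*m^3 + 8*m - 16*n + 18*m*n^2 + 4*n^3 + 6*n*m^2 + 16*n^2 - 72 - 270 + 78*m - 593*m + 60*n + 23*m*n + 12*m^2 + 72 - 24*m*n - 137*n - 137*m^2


(1) = 4*x^3 + 16*x^2 + 12*x
(2) = 15*a*m - 15*m
(3) = d*(20*y + 90) + 8*y^2 + 34*y - 9
(4) = 2*y^3 - 4*y^2 - 6*y
(5) = -8*m^3 - 125*m^2 - 507*m + 4*n^3 + n^2*(18*m + 16) + n*(6*m^2 - m - 93) - 270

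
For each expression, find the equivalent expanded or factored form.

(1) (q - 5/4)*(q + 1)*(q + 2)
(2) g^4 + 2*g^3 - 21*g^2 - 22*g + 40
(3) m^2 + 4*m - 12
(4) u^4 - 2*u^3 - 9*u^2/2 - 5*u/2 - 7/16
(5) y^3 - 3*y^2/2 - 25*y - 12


(1) = q^3 + 7*q^2/4 - 7*q/4 - 5/2
(2) = (g - 4)*(g - 1)*(g + 2)*(g + 5)
(3) = (m - 2)*(m + 6)
(4) = (u - 7/2)*(u + 1/2)^3
(5) = (y - 6)*(y + 1/2)*(y + 4)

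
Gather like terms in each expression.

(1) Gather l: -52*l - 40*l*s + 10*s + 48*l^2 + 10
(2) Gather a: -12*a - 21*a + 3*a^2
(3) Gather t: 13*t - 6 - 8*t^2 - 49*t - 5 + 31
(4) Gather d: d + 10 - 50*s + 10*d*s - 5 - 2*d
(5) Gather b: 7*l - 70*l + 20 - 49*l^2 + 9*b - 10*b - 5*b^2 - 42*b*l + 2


(1) = 48*l^2 + l*(-40*s - 52) + 10*s + 10
(2) = 3*a^2 - 33*a
(3) = -8*t^2 - 36*t + 20
(4) = d*(10*s - 1) - 50*s + 5
(5) = -5*b^2 + b*(-42*l - 1) - 49*l^2 - 63*l + 22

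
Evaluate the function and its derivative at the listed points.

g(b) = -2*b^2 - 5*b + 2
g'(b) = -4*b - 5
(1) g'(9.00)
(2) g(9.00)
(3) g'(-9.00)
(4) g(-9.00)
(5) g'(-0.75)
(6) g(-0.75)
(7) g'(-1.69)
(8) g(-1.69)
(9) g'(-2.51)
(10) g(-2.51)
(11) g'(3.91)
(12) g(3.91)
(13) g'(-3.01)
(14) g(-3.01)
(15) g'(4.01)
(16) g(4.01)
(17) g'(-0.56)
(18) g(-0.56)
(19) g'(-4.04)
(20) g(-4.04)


(1) = -41.00
(2) = -205.00
(3) = 31.00
(4) = -115.00
(5) = -2.00
(6) = 4.62
(7) = 1.76
(8) = 4.74
(9) = 5.04
(10) = 1.95
(11) = -20.64
(12) = -48.13
(13) = 7.04
(14) = -1.07
(15) = -21.04
(16) = -50.21
(17) = -2.76
(18) = 4.17
(19) = 11.16
(20) = -10.44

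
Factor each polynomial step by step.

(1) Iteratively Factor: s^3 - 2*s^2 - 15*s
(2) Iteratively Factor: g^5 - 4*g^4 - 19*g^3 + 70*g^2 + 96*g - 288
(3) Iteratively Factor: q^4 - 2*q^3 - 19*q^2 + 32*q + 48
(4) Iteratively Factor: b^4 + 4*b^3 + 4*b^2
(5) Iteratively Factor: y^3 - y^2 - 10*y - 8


(1) = (s - 5)*(s^2 + 3*s) = s*(s - 5)*(s + 3)
(2) = (g + 3)*(g^4 - 7*g^3 + 2*g^2 + 64*g - 96) = (g - 4)*(g + 3)*(g^3 - 3*g^2 - 10*g + 24) = (g - 4)*(g - 2)*(g + 3)*(g^2 - g - 12) = (g - 4)^2*(g - 2)*(g + 3)*(g + 3)
(3) = (q + 1)*(q^3 - 3*q^2 - 16*q + 48) = (q + 1)*(q + 4)*(q^2 - 7*q + 12) = (q - 3)*(q + 1)*(q + 4)*(q - 4)
(4) = (b)*(b^3 + 4*b^2 + 4*b) = b*(b + 2)*(b^2 + 2*b) = b*(b + 2)^2*(b)
(5) = (y - 4)*(y^2 + 3*y + 2) = (y - 4)*(y + 2)*(y + 1)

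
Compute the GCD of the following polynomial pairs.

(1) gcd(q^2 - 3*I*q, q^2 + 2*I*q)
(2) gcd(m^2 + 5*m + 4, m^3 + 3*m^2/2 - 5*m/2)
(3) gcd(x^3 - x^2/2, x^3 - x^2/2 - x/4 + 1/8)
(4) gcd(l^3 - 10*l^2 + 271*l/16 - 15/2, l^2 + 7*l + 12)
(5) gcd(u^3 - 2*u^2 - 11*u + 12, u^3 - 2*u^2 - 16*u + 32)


(1) = gcd(q*(q - 3*I), q*(q + 2*I)) = q
(2) = gcd((m + 1)*(m + 4), m*(m - 1)*(m + 5/2)) = 1
(3) = x - 1/2
(4) = gcd((l - 8)*(l - 5/4)*(l - 3/4), (l + 3)*(l + 4)) = 1
(5) = gcd((u - 4)*(u - 1)*(u + 3), (u - 4)*(u - 2)*(u + 4)) = u - 4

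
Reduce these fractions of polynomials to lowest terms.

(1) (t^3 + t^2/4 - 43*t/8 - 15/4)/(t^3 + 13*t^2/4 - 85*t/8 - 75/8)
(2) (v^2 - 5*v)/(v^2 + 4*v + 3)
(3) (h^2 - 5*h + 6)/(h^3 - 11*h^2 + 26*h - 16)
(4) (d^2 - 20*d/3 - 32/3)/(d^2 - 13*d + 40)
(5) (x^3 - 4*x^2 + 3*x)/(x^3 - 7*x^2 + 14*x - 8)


(1) = (t + 2)/(t + 5)
(2) = (v^2 - 5*v)/(v^2 + 4*v + 3)
(3) = (h - 3)/(h^2 - 9*h + 8)
(4) = (3*d + 4)/(3*d - 15)
(5) = (x^2 - 3*x)/(x^2 - 6*x + 8)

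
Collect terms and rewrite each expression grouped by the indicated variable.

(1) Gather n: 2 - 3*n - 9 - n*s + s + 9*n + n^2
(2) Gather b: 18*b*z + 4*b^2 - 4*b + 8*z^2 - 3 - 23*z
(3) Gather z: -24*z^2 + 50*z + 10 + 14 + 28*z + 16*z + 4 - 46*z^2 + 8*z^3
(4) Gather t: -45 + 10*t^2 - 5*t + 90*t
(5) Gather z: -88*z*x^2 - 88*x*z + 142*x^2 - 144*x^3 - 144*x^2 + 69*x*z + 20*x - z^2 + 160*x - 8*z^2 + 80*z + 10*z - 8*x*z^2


(1) = n^2 + n*(6 - s) + s - 7
(2) = 4*b^2 + b*(18*z - 4) + 8*z^2 - 23*z - 3
(3) = 8*z^3 - 70*z^2 + 94*z + 28
(4) = 10*t^2 + 85*t - 45
(5) = -144*x^3 - 2*x^2 + 180*x + z^2*(-8*x - 9) + z*(-88*x^2 - 19*x + 90)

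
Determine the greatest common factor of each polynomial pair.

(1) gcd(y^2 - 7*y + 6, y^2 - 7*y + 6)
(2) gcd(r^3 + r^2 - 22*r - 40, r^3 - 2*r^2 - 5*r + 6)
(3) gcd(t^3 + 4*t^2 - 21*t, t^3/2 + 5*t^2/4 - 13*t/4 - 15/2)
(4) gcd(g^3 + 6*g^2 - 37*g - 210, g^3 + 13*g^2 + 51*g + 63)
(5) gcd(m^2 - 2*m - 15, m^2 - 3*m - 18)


(1) = gcd((y - 6)*(y - 1), (y - 6)*(y - 1)) = y^2 - 7*y + 6
(2) = r + 2
(3) = gcd(t*(t - 3)*(t + 7), (t/2 + 1)*(t - 5/2)*(t + 3)) = 1
(4) = g + 7
(5) = m + 3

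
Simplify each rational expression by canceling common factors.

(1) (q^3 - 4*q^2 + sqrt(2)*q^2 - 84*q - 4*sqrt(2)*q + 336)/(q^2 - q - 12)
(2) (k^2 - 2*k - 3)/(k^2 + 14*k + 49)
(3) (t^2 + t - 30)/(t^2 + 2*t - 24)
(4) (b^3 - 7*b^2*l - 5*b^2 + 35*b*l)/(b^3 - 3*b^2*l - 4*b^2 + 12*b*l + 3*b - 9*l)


(1) = (q^2 + sqrt(2)*q - 84)/(q + 3)
(2) = (k^2 - 2*k - 3)/(k^2 + 14*k + 49)
(3) = (t - 5)/(t - 4)
(4) = (b^3 - 7*b^2*l - 5*b^2 + 35*b*l)/(b^3 - 3*b^2*l - 4*b^2 + 12*b*l + 3*b - 9*l)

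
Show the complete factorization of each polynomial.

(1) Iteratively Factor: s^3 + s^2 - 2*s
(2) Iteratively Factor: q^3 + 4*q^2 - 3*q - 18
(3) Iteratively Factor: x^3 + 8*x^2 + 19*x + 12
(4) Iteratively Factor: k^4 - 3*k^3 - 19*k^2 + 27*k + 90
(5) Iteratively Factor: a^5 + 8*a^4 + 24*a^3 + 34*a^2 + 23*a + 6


(1) = (s + 2)*(s^2 - s) = (s - 1)*(s + 2)*(s)
(2) = (q + 3)*(q^2 + q - 6) = (q + 3)^2*(q - 2)
(3) = (x + 1)*(x^2 + 7*x + 12) = (x + 1)*(x + 3)*(x + 4)
(4) = (k + 2)*(k^3 - 5*k^2 - 9*k + 45) = (k + 2)*(k + 3)*(k^2 - 8*k + 15) = (k - 5)*(k + 2)*(k + 3)*(k - 3)
(5) = (a + 3)*(a^4 + 5*a^3 + 9*a^2 + 7*a + 2) = (a + 1)*(a + 3)*(a^3 + 4*a^2 + 5*a + 2) = (a + 1)*(a + 2)*(a + 3)*(a^2 + 2*a + 1) = (a + 1)^2*(a + 2)*(a + 3)*(a + 1)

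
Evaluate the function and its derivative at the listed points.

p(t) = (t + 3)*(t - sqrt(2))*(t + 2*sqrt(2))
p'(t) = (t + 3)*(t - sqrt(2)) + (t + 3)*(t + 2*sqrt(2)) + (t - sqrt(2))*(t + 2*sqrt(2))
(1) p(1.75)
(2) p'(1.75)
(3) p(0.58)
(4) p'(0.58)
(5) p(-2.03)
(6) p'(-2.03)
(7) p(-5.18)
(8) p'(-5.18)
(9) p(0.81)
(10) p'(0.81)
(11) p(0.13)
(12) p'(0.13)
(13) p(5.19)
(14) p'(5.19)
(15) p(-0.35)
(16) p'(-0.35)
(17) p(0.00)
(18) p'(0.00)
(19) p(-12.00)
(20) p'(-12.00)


(1) = 7.30
(2) = 24.88
(3) = -10.18
(4) = 6.37
(5) = -2.67
(6) = -5.32
(7) = -33.80
(8) = 35.01
(9) = -8.38
(10) = 9.36
(11) = -11.89
(12) = 1.44
(13) = 247.96
(14) = 126.87
(15) = -11.59
(16) = -2.48
(17) = -12.00
(18) = 0.24
(19) = -1107.26
(20) = 326.30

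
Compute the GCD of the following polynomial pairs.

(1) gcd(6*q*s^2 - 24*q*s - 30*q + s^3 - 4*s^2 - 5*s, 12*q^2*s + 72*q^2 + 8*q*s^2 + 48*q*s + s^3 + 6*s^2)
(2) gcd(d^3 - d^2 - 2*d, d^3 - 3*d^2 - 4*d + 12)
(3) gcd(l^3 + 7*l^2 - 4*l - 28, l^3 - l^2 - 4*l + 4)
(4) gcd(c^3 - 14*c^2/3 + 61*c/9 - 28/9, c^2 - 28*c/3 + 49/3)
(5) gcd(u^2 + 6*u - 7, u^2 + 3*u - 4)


(1) = gcd((6*q + s)*(s - 5)*(s + 1), (2*q + s)*(6*q + s)*(s + 6)) = 6*q + s
(2) = d - 2
(3) = l^2 - 4
(4) = c - 7/3
(5) = u - 1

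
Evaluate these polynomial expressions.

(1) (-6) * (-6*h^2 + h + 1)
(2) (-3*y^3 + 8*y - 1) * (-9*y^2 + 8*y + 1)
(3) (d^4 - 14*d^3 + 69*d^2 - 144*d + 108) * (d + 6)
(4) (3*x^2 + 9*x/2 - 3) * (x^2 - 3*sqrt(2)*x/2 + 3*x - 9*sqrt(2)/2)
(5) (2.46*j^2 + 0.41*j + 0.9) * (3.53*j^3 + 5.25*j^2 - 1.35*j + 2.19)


(1) = 36*h^2 - 6*h - 6
(2) = 27*y^5 - 24*y^4 - 75*y^3 + 73*y^2 - 1
(3) = d^5 - 8*d^4 - 15*d^3 + 270*d^2 - 756*d + 648
(4) = 3*x^4 - 9*sqrt(2)*x^3/2 + 27*x^3/2 - 81*sqrt(2)*x^2/4 + 21*x^2/2 - 63*sqrt(2)*x/4 - 9*x + 27*sqrt(2)/2
(5) = 8.6838*j^5 + 14.3623*j^4 + 2.0085*j^3 + 9.5589*j^2 - 0.3171*j + 1.971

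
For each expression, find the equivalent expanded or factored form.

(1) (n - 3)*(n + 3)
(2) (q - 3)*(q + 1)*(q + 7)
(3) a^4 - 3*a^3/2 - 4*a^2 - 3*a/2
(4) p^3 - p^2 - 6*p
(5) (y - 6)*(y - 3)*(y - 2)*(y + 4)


(1) = n^2 - 9
(2) = q^3 + 5*q^2 - 17*q - 21
(3) = a*(a - 3)*(a + 1/2)*(a + 1)
(4) = p*(p - 3)*(p + 2)
(5) = y^4 - 7*y^3 - 8*y^2 + 108*y - 144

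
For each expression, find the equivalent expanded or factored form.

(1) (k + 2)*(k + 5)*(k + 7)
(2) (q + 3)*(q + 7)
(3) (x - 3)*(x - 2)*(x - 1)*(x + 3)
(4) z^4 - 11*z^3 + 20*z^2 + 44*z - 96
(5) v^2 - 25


(1) = k^3 + 14*k^2 + 59*k + 70
(2) = q^2 + 10*q + 21
(3) = x^4 - 3*x^3 - 7*x^2 + 27*x - 18
(4) = (z - 8)*(z - 3)*(z - 2)*(z + 2)
(5) = (v - 5)*(v + 5)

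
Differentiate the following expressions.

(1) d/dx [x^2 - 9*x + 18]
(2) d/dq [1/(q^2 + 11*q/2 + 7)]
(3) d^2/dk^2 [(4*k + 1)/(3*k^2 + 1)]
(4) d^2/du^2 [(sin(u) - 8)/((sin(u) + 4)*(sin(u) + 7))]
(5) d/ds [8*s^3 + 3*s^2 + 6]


(1) = 2*x - 9
(2) = 2*(-4*q - 11)/(2*q^2 + 11*q + 14)^2
(3) = 6*(12*k^3 + 9*k^2 - 12*k - 1)/(27*k^6 + 27*k^4 + 9*k^2 + 1)
(4) = (-sin(u)^5 + 43*sin(u)^4 + 434*sin(u)^3 + 332*sin(u)^2 - 3944*sin(u) - 2104)/((sin(u) + 4)^3*(sin(u) + 7)^3)
(5) = 6*s*(4*s + 1)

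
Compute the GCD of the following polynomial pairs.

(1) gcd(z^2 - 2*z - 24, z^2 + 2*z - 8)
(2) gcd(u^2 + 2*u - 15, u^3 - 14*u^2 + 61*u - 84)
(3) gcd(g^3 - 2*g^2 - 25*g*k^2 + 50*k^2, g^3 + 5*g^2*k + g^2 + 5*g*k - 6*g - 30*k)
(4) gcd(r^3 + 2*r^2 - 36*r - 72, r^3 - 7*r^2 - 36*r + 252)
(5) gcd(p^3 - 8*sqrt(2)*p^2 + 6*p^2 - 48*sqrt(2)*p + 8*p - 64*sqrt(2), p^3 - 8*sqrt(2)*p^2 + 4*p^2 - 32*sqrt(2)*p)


(1) = z + 4
(2) = u - 3
(3) = gcd((g - 2)*(g - 5*k)*(g + 5*k), (g - 2)*(g + 3)*(g + 5*k)) = g^2 + 5*g*k - 2*g - 10*k
(4) = r^2 - 36
(5) = p^2 + p*(4 - 8*sqrt(2)) - 32*sqrt(2)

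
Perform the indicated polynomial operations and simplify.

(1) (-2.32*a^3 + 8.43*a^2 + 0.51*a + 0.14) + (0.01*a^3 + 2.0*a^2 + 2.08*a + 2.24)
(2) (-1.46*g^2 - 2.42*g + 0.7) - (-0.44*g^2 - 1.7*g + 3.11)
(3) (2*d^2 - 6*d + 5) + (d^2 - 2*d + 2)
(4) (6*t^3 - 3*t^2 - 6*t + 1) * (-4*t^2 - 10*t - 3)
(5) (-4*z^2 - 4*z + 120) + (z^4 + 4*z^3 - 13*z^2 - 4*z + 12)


(1) = -2.31*a^3 + 10.43*a^2 + 2.59*a + 2.38
(2) = -1.02*g^2 - 0.72*g - 2.41
(3) = 3*d^2 - 8*d + 7
(4) = -24*t^5 - 48*t^4 + 36*t^3 + 65*t^2 + 8*t - 3
(5) = z^4 + 4*z^3 - 17*z^2 - 8*z + 132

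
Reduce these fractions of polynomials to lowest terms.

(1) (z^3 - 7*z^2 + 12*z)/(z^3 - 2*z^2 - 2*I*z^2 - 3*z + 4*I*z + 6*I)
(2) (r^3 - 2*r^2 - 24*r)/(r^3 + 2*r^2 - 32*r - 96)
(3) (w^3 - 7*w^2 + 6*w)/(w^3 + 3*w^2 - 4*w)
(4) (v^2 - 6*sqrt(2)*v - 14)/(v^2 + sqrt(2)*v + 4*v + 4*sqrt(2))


(1) = (z^2 - 4*z)/(z^2 + z*(1 - 2*I) - 2*I)
(2) = r/(r + 4)
(3) = (w - 6)/(w + 4)
(4) = (v - 7*sqrt(2))/(v + 4)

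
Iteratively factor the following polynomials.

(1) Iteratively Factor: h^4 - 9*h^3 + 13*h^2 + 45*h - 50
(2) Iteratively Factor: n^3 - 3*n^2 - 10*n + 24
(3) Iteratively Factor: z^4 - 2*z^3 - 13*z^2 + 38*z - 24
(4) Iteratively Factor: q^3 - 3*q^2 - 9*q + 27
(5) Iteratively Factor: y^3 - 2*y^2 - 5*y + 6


(1) = (h - 5)*(h^3 - 4*h^2 - 7*h + 10) = (h - 5)*(h + 2)*(h^2 - 6*h + 5) = (h - 5)*(h - 1)*(h + 2)*(h - 5)
(2) = (n + 3)*(n^2 - 6*n + 8) = (n - 4)*(n + 3)*(n - 2)
(3) = (z - 2)*(z^3 - 13*z + 12) = (z - 3)*(z - 2)*(z^2 + 3*z - 4) = (z - 3)*(z - 2)*(z + 4)*(z - 1)
(4) = (q + 3)*(q^2 - 6*q + 9) = (q - 3)*(q + 3)*(q - 3)
(5) = (y + 2)*(y^2 - 4*y + 3) = (y - 1)*(y + 2)*(y - 3)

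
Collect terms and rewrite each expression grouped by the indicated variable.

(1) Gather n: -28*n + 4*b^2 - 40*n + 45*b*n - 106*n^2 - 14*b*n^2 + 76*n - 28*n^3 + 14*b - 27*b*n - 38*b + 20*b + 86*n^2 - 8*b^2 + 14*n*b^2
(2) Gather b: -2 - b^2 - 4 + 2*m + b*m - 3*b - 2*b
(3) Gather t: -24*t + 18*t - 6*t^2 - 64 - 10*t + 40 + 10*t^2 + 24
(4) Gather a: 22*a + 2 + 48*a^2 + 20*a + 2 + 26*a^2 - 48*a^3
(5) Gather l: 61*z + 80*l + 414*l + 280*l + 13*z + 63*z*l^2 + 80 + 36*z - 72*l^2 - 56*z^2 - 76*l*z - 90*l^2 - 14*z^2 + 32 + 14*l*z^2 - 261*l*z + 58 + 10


(1) = -4*b^2 - 4*b - 28*n^3 + n^2*(-14*b - 20) + n*(14*b^2 + 18*b + 8)
(2) = -b^2 + b*(m - 5) + 2*m - 6
(3) = 4*t^2 - 16*t
(4) = -48*a^3 + 74*a^2 + 42*a + 4
(5) = l^2*(63*z - 162) + l*(14*z^2 - 337*z + 774) - 70*z^2 + 110*z + 180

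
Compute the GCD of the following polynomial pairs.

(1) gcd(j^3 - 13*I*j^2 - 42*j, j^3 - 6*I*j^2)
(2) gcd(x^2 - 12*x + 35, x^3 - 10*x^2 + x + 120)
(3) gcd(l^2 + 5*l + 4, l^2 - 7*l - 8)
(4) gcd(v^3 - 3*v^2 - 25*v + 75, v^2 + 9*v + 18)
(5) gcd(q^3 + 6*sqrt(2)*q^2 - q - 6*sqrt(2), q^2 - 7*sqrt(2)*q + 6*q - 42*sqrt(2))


(1) = gcd(j*(j - 7*I)*(j - 6*I), j^2*(j - 6*I)) = j^2 - 6*I*j
(2) = gcd((x - 7)*(x - 5), (x - 8)*(x - 5)*(x + 3)) = x - 5
(3) = gcd((l + 1)*(l + 4), (l - 8)*(l + 1)) = l + 1
(4) = 1
(5) = 1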